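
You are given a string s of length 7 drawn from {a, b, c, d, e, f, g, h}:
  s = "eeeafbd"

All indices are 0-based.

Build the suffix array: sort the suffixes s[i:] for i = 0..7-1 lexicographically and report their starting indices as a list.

rank | idx | suffix
   0 |   3 | afbd
   1 |   5 | bd
   2 |   6 | d
   3 |   2 | eafbd
   4 |   1 | eeafbd
   5 |   0 | eeeafbd
   6 |   4 | fbd

[3, 5, 6, 2, 1, 0, 4]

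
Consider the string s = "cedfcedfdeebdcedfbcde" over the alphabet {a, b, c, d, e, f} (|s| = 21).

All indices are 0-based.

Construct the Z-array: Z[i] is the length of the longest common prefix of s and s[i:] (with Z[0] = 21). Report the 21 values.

Z[0]=21
i=1: fresh scan; Z[1]=0
i=2: fresh scan; Z[2]=0
i=3: fresh scan; Z[3]=0
i=4: fresh scan; Z[4]=4 extend→box=[4,8)
i=5: min(r-i=3, Z[1]=0)=0; Z[5]=0
i=6: min(r-i=2, Z[2]=0)=0; Z[6]=0
i=7: min(r-i=1, Z[3]=0)=0; Z[7]=0
i=8: fresh scan; Z[8]=0
i=9: fresh scan; Z[9]=0
i=10: fresh scan; Z[10]=0
i=11: fresh scan; Z[11]=0
i=12: fresh scan; Z[12]=0
i=13: fresh scan; Z[13]=4 extend→box=[13,17)
i=14: min(r-i=3, Z[1]=0)=0; Z[14]=0
i=15: min(r-i=2, Z[2]=0)=0; Z[15]=0
i=16: min(r-i=1, Z[3]=0)=0; Z[16]=0
i=17: fresh scan; Z[17]=0
i=18: fresh scan; Z[18]=1 extend→box=[18,19)
i=19: fresh scan; Z[19]=0
i=20: fresh scan; Z[20]=0

[21, 0, 0, 0, 4, 0, 0, 0, 0, 0, 0, 0, 0, 4, 0, 0, 0, 0, 1, 0, 0]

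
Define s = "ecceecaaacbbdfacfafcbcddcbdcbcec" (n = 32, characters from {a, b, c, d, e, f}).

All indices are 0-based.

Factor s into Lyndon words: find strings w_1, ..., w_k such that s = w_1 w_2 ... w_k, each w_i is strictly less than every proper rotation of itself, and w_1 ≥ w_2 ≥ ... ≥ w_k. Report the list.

emit factor 1: 'e' (i=0, period=1)
emit factor 2: 'ccee' (i=1, period=4)
emit factor 3: 'c' (i=5, period=1)
emit factor 4: 'aaacbbdfacfafcbcddcbdcbcec' (i=6, period=26)

["e", "ccee", "c", "aaacbbdfacfafcbcddcbdcbcec"]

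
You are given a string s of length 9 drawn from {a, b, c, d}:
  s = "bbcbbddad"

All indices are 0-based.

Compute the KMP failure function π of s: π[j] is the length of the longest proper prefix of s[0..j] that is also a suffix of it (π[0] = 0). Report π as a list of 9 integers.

π[0] = 0
j=1 s[j]='b': π[1]=1 (border 'b')
j=2 s[j]='c': k: 1→0; π[2]=0 (border '')
j=3 s[j]='b': π[3]=1 (border 'b')
j=4 s[j]='b': π[4]=2 (border 'bb')
j=5 s[j]='d': k: 2→1→0; π[5]=0 (border '')
j=6 s[j]='d': π[6]=0 (border '')
j=7 s[j]='a': π[7]=0 (border '')
j=8 s[j]='d': π[8]=0 (border '')

[0, 1, 0, 1, 2, 0, 0, 0, 0]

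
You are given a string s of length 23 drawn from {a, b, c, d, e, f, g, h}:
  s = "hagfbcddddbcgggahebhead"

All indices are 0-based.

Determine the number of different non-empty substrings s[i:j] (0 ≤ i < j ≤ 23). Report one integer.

rank | idx | suffix
   0 |  21 | ad
   1 |   1 | agfbcddddbcgggahebhead
   2 |  15 | ahebhead
   3 |   4 | bcddddbcgggahebhead
   4 |  10 | bcgggahebhead
   5 |  18 | bhead
   6 |   5 | cddddbcgggahebhead
   7 |  11 | cgggahebhead
   8 |  22 | d
   9 |   9 | dbcgggahebhead
  10 |   8 | ddbcgggahebhead
  11 |   7 | dddbcgggahebhead
  12 |   6 | ddddbcgggahebhead
  13 |  20 | ead
  14 |  17 | ebhead
  15 |   3 | fbcddddbcgggahebhead
  16 |  14 | gahebhead
  17 |   2 | gfbcddddbcgggahebhead
  18 |  13 | ggahebhead
  19 |  12 | gggahebhead
  20 |   0 | hagfbcddddbcgggahebhead
  21 |  19 | head
  22 |  16 | hebhead

SA = [21, 1, 15, 4, 10, 18, 5, 11, 22, 9, 8, 7, 6, 20, 17, 3, 14, 2, 13, 12, 0, 19, 16]
[i] adj suffixes → lcp
  [1] 21/1 → 1 ('a')
  [2] 1/15 → 1 ('a')
  [3] 15/4 → 0 ('')
  [4] 4/10 → 2 ('bc')
  [5] 10/18 → 1 ('b')
  [6] 18/5 → 0 ('')
  [7] 5/11 → 1 ('c')
  [8] 11/22 → 0 ('')
  [9] 22/9 → 1 ('d')
  [10] 9/8 → 1 ('d')
  [11] 8/7 → 2 ('dd')
  [12] 7/6 → 3 ('ddd')
  [13] 6/20 → 0 ('')
  [14] 20/17 → 1 ('e')
  [15] 17/3 → 0 ('')
  [16] 3/14 → 0 ('')
  [17] 14/2 → 1 ('g')
  [18] 2/13 → 1 ('g')
  [19] 13/12 → 2 ('gg')
  [20] 12/0 → 0 ('')
  [21] 0/19 → 1 ('h')
  [22] 19/16 → 2 ('he')

n(n+1)/2 = 23·24/2 = 276
Σ LCP = 0 + 1 + 1 + 0 + 2 + 1 + 0 + 1 + 0 + 1 + 1 + 2 + 3 + 0 + 1 + 0 + 0 + 1 + 1 + 2 + 0 + 1 + 2 = 21
distinct = 276 − 21 = 255

255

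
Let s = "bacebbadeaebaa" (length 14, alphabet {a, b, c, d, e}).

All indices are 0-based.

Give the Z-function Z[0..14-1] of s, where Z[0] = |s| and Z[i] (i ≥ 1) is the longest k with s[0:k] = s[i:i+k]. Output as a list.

[14, 0, 0, 0, 1, 2, 0, 0, 0, 0, 0, 2, 0, 0]

Z[0]=14
i=1: fresh scan; Z[1]=0
i=2: fresh scan; Z[2]=0
i=3: fresh scan; Z[3]=0
i=4: fresh scan; Z[4]=1 scan→box=[4,5)
i=5: fresh scan; Z[5]=2 scan→box=[5,7)
i=6: min(r-i=1, Z[1]=0)=0; Z[6]=0
i=7: fresh scan; Z[7]=0
i=8: fresh scan; Z[8]=0
i=9: fresh scan; Z[9]=0
i=10: fresh scan; Z[10]=0
i=11: fresh scan; Z[11]=2 scan→box=[11,13)
i=12: min(r-i=1, Z[1]=0)=0; Z[12]=0
i=13: fresh scan; Z[13]=0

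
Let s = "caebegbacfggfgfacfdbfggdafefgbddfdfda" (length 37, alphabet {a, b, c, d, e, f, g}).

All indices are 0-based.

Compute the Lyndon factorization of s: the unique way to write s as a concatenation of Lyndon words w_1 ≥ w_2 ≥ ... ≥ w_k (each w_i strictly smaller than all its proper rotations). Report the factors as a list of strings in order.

["c", "aebegb", "acfggfgf", "acfdbfggdafefgbddfdfd", "a"]

emit factor 1: 'c' (i=0, period=1)
emit factor 2: 'aebegb' (i=1, period=6)
emit factor 3: 'acfggfgf' (i=7, period=8)
emit factor 4: 'acfdbfggdafefgbddfdfd' (i=15, period=21)
emit factor 5: 'a' (i=36, period=1)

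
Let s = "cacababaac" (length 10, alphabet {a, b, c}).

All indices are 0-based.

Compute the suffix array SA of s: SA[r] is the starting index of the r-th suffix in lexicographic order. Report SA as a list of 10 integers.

sorted suffixes:
  #0 SA[0]=7  'aac'
  #1 SA[1]=5  'abaac'
  #2 SA[2]=3  'ababaac'
  #3 SA[3]=8  'ac'
  #4 SA[4]=1  'acababaac'
  #5 SA[5]=6  'baac'
  #6 SA[6]=4  'babaac'
  #7 SA[7]=9  'c'
  #8 SA[8]=2  'cababaac'
  #9 SA[9]=0  'cacababaac'

[7, 5, 3, 8, 1, 6, 4, 9, 2, 0]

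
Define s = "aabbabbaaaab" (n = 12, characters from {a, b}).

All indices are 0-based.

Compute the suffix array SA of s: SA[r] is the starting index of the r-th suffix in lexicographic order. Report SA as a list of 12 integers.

[7, 8, 9, 0, 10, 4, 1, 11, 6, 3, 5, 2]

rank→(start, suffix):
  0 → (7, 'aaaab')
  1 → (8, 'aaab')
  2 → (9, 'aab')
  3 → (0, 'aabbabbaaaab')
  4 → (10, 'ab')
  5 → (4, 'abbaaaab')
  6 → (1, 'abbabbaaaab')
  7 → (11, 'b')
  8 → (6, 'baaaab')
  9 → (3, 'babbaaaab')
  10 → (5, 'bbaaaab')
  11 → (2, 'bbabbaaaab')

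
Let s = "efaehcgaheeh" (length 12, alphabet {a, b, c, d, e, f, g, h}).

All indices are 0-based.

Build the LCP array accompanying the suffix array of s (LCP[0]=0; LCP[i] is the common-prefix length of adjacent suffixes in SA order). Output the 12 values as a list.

[0, 1, 0, 0, 1, 1, 2, 0, 0, 0, 1, 1]

rank→(start, suffix):
  0 → (2, 'aehcgaheeh')
  1 → (7, 'aheeh')
  2 → (5, 'cgaheeh')
  3 → (9, 'eeh')
  4 → (0, 'efaehcgaheeh')
  5 → (10, 'eh')
  6 → (3, 'ehcgaheeh')
  7 → (1, 'faehcgaheeh')
  8 → (6, 'gaheeh')
  9 → (11, 'h')
  10 → (4, 'hcgaheeh')
  11 → (8, 'heeh')

SA = [2, 7, 5, 9, 0, 10, 3, 1, 6, 11, 4, 8]
i: (SA[i-1],SA[i]) lcp shared
  1: (2,7) 1 'a'
  2: (7,5) 0 ''
  3: (5,9) 0 ''
  4: (9,0) 1 'e'
  5: (0,10) 1 'e'
  6: (10,3) 2 'eh'
  7: (3,1) 0 ''
  8: (1,6) 0 ''
  9: (6,11) 0 ''
  10: (11,4) 1 'h'
  11: (4,8) 1 'h'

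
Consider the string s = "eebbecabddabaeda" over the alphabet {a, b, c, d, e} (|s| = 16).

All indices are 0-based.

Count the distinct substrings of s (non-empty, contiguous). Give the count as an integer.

123

rank | idx | suffix
   0 |  15 | a
   1 |  10 | abaeda
   2 |   6 | abddabaeda
   3 |  12 | aeda
   4 |  11 | baeda
   5 |   2 | bbecabddabaeda
   6 |   7 | bddabaeda
   7 |   3 | becabddabaeda
   8 |   5 | cabddabaeda
   9 |  14 | da
  10 |   9 | dabaeda
  11 |   8 | ddabaeda
  12 |   1 | ebbecabddabaeda
  13 |   4 | ecabddabaeda
  14 |  13 | eda
  15 |   0 | eebbecabddabaeda

SA = [15, 10, 6, 12, 11, 2, 7, 3, 5, 14, 9, 8, 1, 4, 13, 0]
[i] adj suffixes → lcp
  [1] 15/10 → 1 ('a')
  [2] 10/6 → 2 ('ab')
  [3] 6/12 → 1 ('a')
  [4] 12/11 → 0 ('')
  [5] 11/2 → 1 ('b')
  [6] 2/7 → 1 ('b')
  [7] 7/3 → 1 ('b')
  [8] 3/5 → 0 ('')
  [9] 5/14 → 0 ('')
  [10] 14/9 → 2 ('da')
  [11] 9/8 → 1 ('d')
  [12] 8/1 → 0 ('')
  [13] 1/4 → 1 ('e')
  [14] 4/13 → 1 ('e')
  [15] 13/0 → 1 ('e')

n(n+1)/2 = 16·17/2 = 136
Σ LCP = 0 + 1 + 2 + 1 + 0 + 1 + 1 + 1 + 0 + 0 + 2 + 1 + 0 + 1 + 1 + 1 = 13
distinct = 136 − 13 = 123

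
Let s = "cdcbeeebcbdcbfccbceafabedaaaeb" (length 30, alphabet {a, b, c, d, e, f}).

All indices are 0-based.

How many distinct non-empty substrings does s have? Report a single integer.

sorted suffixes:
  #0 SA[0]=25  'aaaeb'
  #1 SA[1]=26  'aaeb'
  #2 SA[2]=21  'abedaaaeb'
  #3 SA[3]=27  'aeb'
  #4 SA[4]=19  'afabedaaaeb'
  #5 SA[5]=29  'b'
  #6 SA[6]=7  'bcbdcbfccbceafabedaaaeb'
  #7 SA[7]=16  'bceafabedaaaeb'
  #8 SA[8]=9  'bdcbfccbceafabedaaaeb'
  #9 SA[9]=22  'bedaaaeb'
  #10 SA[10]=3  'beeebcbdcbfccbceafabedaaaeb'
  #11 SA[11]=12  'bfccbceafabedaaaeb'
  #12 SA[12]=15  'cbceafabedaaaeb'
  #13 SA[13]=8  'cbdcbfccbceafabedaaaeb'
  #14 SA[14]=2  'cbeeebcbdcbfccbceafabedaaaeb'
  #15 SA[15]=11  'cbfccbceafabedaaaeb'
  #16 SA[16]=14  'ccbceafabedaaaeb'
  #17 SA[17]=0  'cdcbeeebcbdcbfccbceafabedaaaeb'
  #18 SA[18]=17  'ceafabedaaaeb'
  #19 SA[19]=24  'daaaeb'
  #20 SA[20]=1  'dcbeeebcbdcbfccbceafabedaaaeb'
  #21 SA[21]=10  'dcbfccbceafabedaaaeb'
  #22 SA[22]=18  'eafabedaaaeb'
  #23 SA[23]=28  'eb'
  #24 SA[24]=6  'ebcbdcbfccbceafabedaaaeb'
  #25 SA[25]=23  'edaaaeb'
  #26 SA[26]=5  'eebcbdcbfccbceafabedaaaeb'
  #27 SA[27]=4  'eeebcbdcbfccbceafabedaaaeb'
  #28 SA[28]=20  'fabedaaaeb'
  #29 SA[29]=13  'fccbceafabedaaaeb'

SA = [25, 26, 21, 27, 19, 29, 7, 16, 9, 22, 3, 12, 15, 8, 2, 11, 14, 0, 17, 24, 1, 10, 18, 28, 6, 23, 5, 4, 20, 13]
[i] adj suffixes → lcp
  [1] 25/26 → 2 ('aa')
  [2] 26/21 → 1 ('a')
  [3] 21/27 → 1 ('a')
  [4] 27/19 → 1 ('a')
  [5] 19/29 → 0 ('')
  [6] 29/7 → 1 ('b')
  [7] 7/16 → 2 ('bc')
  [8] 16/9 → 1 ('b')
  [9] 9/22 → 1 ('b')
  [10] 22/3 → 2 ('be')
  [11] 3/12 → 1 ('b')
  [12] 12/15 → 0 ('')
  [13] 15/8 → 2 ('cb')
  [14] 8/2 → 2 ('cb')
  [15] 2/11 → 2 ('cb')
  [16] 11/14 → 1 ('c')
  [17] 14/0 → 1 ('c')
  [18] 0/17 → 1 ('c')
  [19] 17/24 → 0 ('')
  [20] 24/1 → 1 ('d')
  [21] 1/10 → 3 ('dcb')
  [22] 10/18 → 0 ('')
  [23] 18/28 → 1 ('e')
  [24] 28/6 → 2 ('eb')
  [25] 6/23 → 1 ('e')
  [26] 23/5 → 1 ('e')
  [27] 5/4 → 2 ('ee')
  [28] 4/20 → 0 ('')
  [29] 20/13 → 1 ('f')

n(n+1)/2 = 30·31/2 = 465
Σ LCP = 0 + 2 + 1 + 1 + 1 + 0 + 1 + 2 + 1 + 1 + 2 + 1 + 0 + 2 + 2 + 2 + 1 + 1 + 1 + 0 + 1 + 3 + 0 + 1 + 2 + 1 + 1 + 2 + 0 + 1 = 34
distinct = 465 − 34 = 431

431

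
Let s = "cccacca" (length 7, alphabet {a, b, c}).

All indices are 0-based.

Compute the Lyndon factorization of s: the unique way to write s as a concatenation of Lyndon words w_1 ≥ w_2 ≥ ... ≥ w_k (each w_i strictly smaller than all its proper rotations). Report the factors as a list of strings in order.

emit factor 1: 'c' (i=0, period=1)
emit factor 2: 'c' (i=1, period=1)
emit factor 3: 'c' (i=2, period=1)
emit factor 4: 'acc' (i=3, period=3)
emit factor 5: 'a' (i=6, period=1)

["c", "c", "c", "acc", "a"]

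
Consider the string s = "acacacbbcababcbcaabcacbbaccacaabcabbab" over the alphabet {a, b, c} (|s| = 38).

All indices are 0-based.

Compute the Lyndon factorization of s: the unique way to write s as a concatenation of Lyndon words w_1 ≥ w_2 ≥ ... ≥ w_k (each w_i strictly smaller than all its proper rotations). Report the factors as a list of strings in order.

["acacacbbc", "ababcbc", "aabcacbbaccac", "aabcabbab"]

emit factor 1: 'acacacbbc' (i=0, period=9)
emit factor 2: 'ababcbc' (i=9, period=7)
emit factor 3: 'aabcacbbaccac' (i=16, period=13)
emit factor 4: 'aabcabbab' (i=29, period=9)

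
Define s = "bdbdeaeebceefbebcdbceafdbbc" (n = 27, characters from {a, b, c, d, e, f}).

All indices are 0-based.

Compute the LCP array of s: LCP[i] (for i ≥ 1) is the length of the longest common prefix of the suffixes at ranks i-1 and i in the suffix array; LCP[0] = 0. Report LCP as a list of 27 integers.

sorted suffixes:
  #0 SA[0]=5  'aeebceefbebcdbceafdbbc'
  #1 SA[1]=21  'afdbbc'
  #2 SA[2]=24  'bbc'
  #3 SA[3]=25  'bc'
  #4 SA[4]=15  'bcdbceafdbbc'
  #5 SA[5]=18  'bceafdbbc'
  #6 SA[6]=8  'bceefbebcdbceafdbbc'
  #7 SA[7]=0  'bdbdeaeebceefbebcdbceafdbbc'
  #8 SA[8]=2  'bdeaeebceefbebcdbceafdbbc'
  #9 SA[9]=13  'bebcdbceafdbbc'
  #10 SA[10]=26  'c'
  #11 SA[11]=16  'cdbceafdbbc'
  #12 SA[12]=19  'ceafdbbc'
  #13 SA[13]=9  'ceefbebcdbceafdbbc'
  #14 SA[14]=23  'dbbc'
  #15 SA[15]=17  'dbceafdbbc'
  #16 SA[16]=1  'dbdeaeebceefbebcdbceafdbbc'
  #17 SA[17]=3  'deaeebceefbebcdbceafdbbc'
  #18 SA[18]=4  'eaeebceefbebcdbceafdbbc'
  #19 SA[19]=20  'eafdbbc'
  #20 SA[20]=14  'ebcdbceafdbbc'
  #21 SA[21]=7  'ebceefbebcdbceafdbbc'
  #22 SA[22]=6  'eebceefbebcdbceafdbbc'
  #23 SA[23]=10  'eefbebcdbceafdbbc'
  #24 SA[24]=11  'efbebcdbceafdbbc'
  #25 SA[25]=12  'fbebcdbceafdbbc'
  #26 SA[26]=22  'fdbbc'

SA = [5, 21, 24, 25, 15, 18, 8, 0, 2, 13, 26, 16, 19, 9, 23, 17, 1, 3, 4, 20, 14, 7, 6, 10, 11, 12, 22]
i: (SA[i-1],SA[i]) lcp shared
  1: (5,21) 1 'a'
  2: (21,24) 0 ''
  3: (24,25) 1 'b'
  4: (25,15) 2 'bc'
  5: (15,18) 2 'bc'
  6: (18,8) 3 'bce'
  7: (8,0) 1 'b'
  8: (0,2) 2 'bd'
  9: (2,13) 1 'b'
  10: (13,26) 0 ''
  11: (26,16) 1 'c'
  12: (16,19) 1 'c'
  13: (19,9) 2 'ce'
  14: (9,23) 0 ''
  15: (23,17) 2 'db'
  16: (17,1) 2 'db'
  17: (1,3) 1 'd'
  18: (3,4) 0 ''
  19: (4,20) 2 'ea'
  20: (20,14) 1 'e'
  21: (14,7) 3 'ebc'
  22: (7,6) 1 'e'
  23: (6,10) 2 'ee'
  24: (10,11) 1 'e'
  25: (11,12) 0 ''
  26: (12,22) 1 'f'

[0, 1, 0, 1, 2, 2, 3, 1, 2, 1, 0, 1, 1, 2, 0, 2, 2, 1, 0, 2, 1, 3, 1, 2, 1, 0, 1]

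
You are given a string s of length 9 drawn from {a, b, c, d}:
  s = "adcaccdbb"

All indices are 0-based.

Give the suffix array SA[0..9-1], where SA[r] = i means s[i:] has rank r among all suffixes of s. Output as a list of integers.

[3, 0, 8, 7, 2, 4, 5, 6, 1]

rank | idx | suffix
   0 |   3 | accdbb
   1 |   0 | adcaccdbb
   2 |   8 | b
   3 |   7 | bb
   4 |   2 | caccdbb
   5 |   4 | ccdbb
   6 |   5 | cdbb
   7 |   6 | dbb
   8 |   1 | dcaccdbb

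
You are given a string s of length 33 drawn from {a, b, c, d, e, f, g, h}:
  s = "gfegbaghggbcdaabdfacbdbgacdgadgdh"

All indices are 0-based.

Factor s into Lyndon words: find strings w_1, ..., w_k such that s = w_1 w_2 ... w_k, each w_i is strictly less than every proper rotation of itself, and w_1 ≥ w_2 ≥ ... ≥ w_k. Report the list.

emit factor 1: 'g' (i=0, period=1)
emit factor 2: 'f' (i=1, period=1)
emit factor 3: 'eg' (i=2, period=2)
emit factor 4: 'b' (i=4, period=1)
emit factor 5: 'aghggbcd' (i=5, period=8)
emit factor 6: 'aabdfacbdbgacdgadgdh' (i=13, period=20)

["g", "f", "eg", "b", "aghggbcd", "aabdfacbdbgacdgadgdh"]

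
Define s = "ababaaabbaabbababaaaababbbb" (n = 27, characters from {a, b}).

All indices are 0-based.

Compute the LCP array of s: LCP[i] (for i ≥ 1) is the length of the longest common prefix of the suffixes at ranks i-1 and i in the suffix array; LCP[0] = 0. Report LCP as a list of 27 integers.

[0, 3, 4, 2, 3, 5, 1, 5, 3, 7, 4, 2, 4, 3, 0, 1, 4, 3, 2, 6, 4, 3, 1, 2, 3, 2, 3]

sorted suffixes:
  #0 SA[0]=17  'aaaababbbb'
  #1 SA[1]=18  'aaababbbb'
  #2 SA[2]=4  'aaabbaabbababaaaababbbb'
  #3 SA[3]=19  'aababbbb'
  #4 SA[4]=5  'aabbaabbababaaaababbbb'
  #5 SA[5]=9  'aabbababaaaababbbb'
  #6 SA[6]=15  'abaaaababbbb'
  #7 SA[7]=2  'abaaabbaabbababaaaababbbb'
  #8 SA[8]=13  'ababaaaababbbb'
  #9 SA[9]=0  'ababaaabbaabbababaaaababbbb'
  #10 SA[10]=20  'ababbbb'
  #11 SA[11]=6  'abbaabbababaaaababbbb'
  #12 SA[12]=10  'abbababaaaababbbb'
  #13 SA[13]=22  'abbbb'
  #14 SA[14]=26  'b'
  #15 SA[15]=16  'baaaababbbb'
  #16 SA[16]=3  'baaabbaabbababaaaababbbb'
  #17 SA[17]=8  'baabbababaaaababbbb'
  #18 SA[18]=14  'babaaaababbbb'
  #19 SA[19]=1  'babaaabbaabbababaaaababbbb'
  #20 SA[20]=12  'bababaaaababbbb'
  #21 SA[21]=21  'babbbb'
  #22 SA[22]=25  'bb'
  #23 SA[23]=7  'bbaabbababaaaababbbb'
  #24 SA[24]=11  'bbababaaaababbbb'
  #25 SA[25]=24  'bbb'
  #26 SA[26]=23  'bbbb'

SA = [17, 18, 4, 19, 5, 9, 15, 2, 13, 0, 20, 6, 10, 22, 26, 16, 3, 8, 14, 1, 12, 21, 25, 7, 11, 24, 23]
i: (SA[i-1],SA[i]) lcp shared
  1: (17,18) 3 'aaa'
  2: (18,4) 4 'aaab'
  3: (4,19) 2 'aa'
  4: (19,5) 3 'aab'
  5: (5,9) 5 'aabba'
  6: (9,15) 1 'a'
  7: (15,2) 5 'abaaa'
  8: (2,13) 3 'aba'
  9: (13,0) 7 'ababaaa'
  10: (0,20) 4 'abab'
  11: (20,6) 2 'ab'
  12: (6,10) 4 'abba'
  13: (10,22) 3 'abb'
  14: (22,26) 0 ''
  15: (26,16) 1 'b'
  16: (16,3) 4 'baaa'
  17: (3,8) 3 'baa'
  18: (8,14) 2 'ba'
  19: (14,1) 6 'babaaa'
  20: (1,12) 4 'baba'
  21: (12,21) 3 'bab'
  22: (21,25) 1 'b'
  23: (25,7) 2 'bb'
  24: (7,11) 3 'bba'
  25: (11,24) 2 'bb'
  26: (24,23) 3 'bbb'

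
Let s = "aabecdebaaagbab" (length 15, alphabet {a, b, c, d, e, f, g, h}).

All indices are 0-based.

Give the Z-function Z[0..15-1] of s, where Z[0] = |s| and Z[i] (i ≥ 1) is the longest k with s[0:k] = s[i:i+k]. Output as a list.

Z[0]=15
i=1: fresh scan; Z[1]=1 scan→box=[1,2)
i=2: fresh scan; Z[2]=0
i=3: fresh scan; Z[3]=0
i=4: fresh scan; Z[4]=0
i=5: fresh scan; Z[5]=0
i=6: fresh scan; Z[6]=0
i=7: fresh scan; Z[7]=0
i=8: fresh scan; Z[8]=2 scan→box=[8,10)
i=9: min(r-i=1, Z[1]=1)=1; Z[9]=2 scan→box=[9,11)
i=10: min(r-i=1, Z[1]=1)=1; Z[10]=1
i=11: fresh scan; Z[11]=0
i=12: fresh scan; Z[12]=0
i=13: fresh scan; Z[13]=1 scan→box=[13,14)
i=14: fresh scan; Z[14]=0

[15, 1, 0, 0, 0, 0, 0, 0, 2, 2, 1, 0, 0, 1, 0]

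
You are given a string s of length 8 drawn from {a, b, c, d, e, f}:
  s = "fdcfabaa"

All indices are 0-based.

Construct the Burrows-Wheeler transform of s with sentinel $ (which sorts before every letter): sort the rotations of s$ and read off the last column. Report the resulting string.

aabfadfc$

rank  rotation   last
    0  $fdcfabaa  a
    1  a$fdcfaba  a
    2  aa$fdcfab  b
    3  abaa$fdcf  f
    4  baa$fdcfa  a
    5  cfabaa$fd  d
    6  dcfabaa$f  f
    7  fabaa$fdc  c
    8  fdcfabaa$  $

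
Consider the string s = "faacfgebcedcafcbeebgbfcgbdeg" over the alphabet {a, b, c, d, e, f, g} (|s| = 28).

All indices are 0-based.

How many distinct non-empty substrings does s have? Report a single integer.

382

rank→(start, suffix):
  0 → (1, 'aacfgebcedcafcbeebgbfcgbdeg')
  1 → (2, 'acfgebcedcafcbeebgbfcgbdeg')
  2 → (12, 'afcbeebgbfcgbdeg')
  3 → (7, 'bcedcafcbeebgbfcgbdeg')
  4 → (24, 'bdeg')
  5 → (15, 'beebgbfcgbdeg')
  6 → (20, 'bfcgbdeg')
  7 → (18, 'bgbfcgbdeg')
  8 → (11, 'cafcbeebgbfcgbdeg')
  9 → (14, 'cbeebgbfcgbdeg')
  10 → (8, 'cedcafcbeebgbfcgbdeg')
  11 → (3, 'cfgebcedcafcbeebgbfcgbdeg')
  12 → (22, 'cgbdeg')
  13 → (10, 'dcafcbeebgbfcgbdeg')
  14 → (25, 'deg')
  15 → (6, 'ebcedcafcbeebgbfcgbdeg')
  16 → (17, 'ebgbfcgbdeg')
  17 → (9, 'edcafcbeebgbfcgbdeg')
  18 → (16, 'eebgbfcgbdeg')
  19 → (26, 'eg')
  20 → (0, 'faacfgebcedcafcbeebgbfcgbdeg')
  21 → (13, 'fcbeebgbfcgbdeg')
  22 → (21, 'fcgbdeg')
  23 → (4, 'fgebcedcafcbeebgbfcgbdeg')
  24 → (27, 'g')
  25 → (23, 'gbdeg')
  26 → (19, 'gbfcgbdeg')
  27 → (5, 'gebcedcafcbeebgbfcgbdeg')

SA = [1, 2, 12, 7, 24, 15, 20, 18, 11, 14, 8, 3, 22, 10, 25, 6, 17, 9, 16, 26, 0, 13, 21, 4, 27, 23, 19, 5]
i: (SA[i-1],SA[i]) lcp shared
  1: (1,2) 1 'a'
  2: (2,12) 1 'a'
  3: (12,7) 0 ''
  4: (7,24) 1 'b'
  5: (24,15) 1 'b'
  6: (15,20) 1 'b'
  7: (20,18) 1 'b'
  8: (18,11) 0 ''
  9: (11,14) 1 'c'
  10: (14,8) 1 'c'
  11: (8,3) 1 'c'
  12: (3,22) 1 'c'
  13: (22,10) 0 ''
  14: (10,25) 1 'd'
  15: (25,6) 0 ''
  16: (6,17) 2 'eb'
  17: (17,9) 1 'e'
  18: (9,16) 1 'e'
  19: (16,26) 1 'e'
  20: (26,0) 0 ''
  21: (0,13) 1 'f'
  22: (13,21) 2 'fc'
  23: (21,4) 1 'f'
  24: (4,27) 0 ''
  25: (27,23) 1 'g'
  26: (23,19) 2 'gb'
  27: (19,5) 1 'g'

n(n+1)/2 = 28·29/2 = 406
Σ LCP = 0 + 1 + 1 + 0 + 1 + 1 + 1 + 1 + 0 + 1 + 1 + 1 + 1 + 0 + 1 + 0 + 2 + 1 + 1 + 1 + 0 + 1 + 2 + 1 + 0 + 1 + 2 + 1 = 24
distinct = 406 − 24 = 382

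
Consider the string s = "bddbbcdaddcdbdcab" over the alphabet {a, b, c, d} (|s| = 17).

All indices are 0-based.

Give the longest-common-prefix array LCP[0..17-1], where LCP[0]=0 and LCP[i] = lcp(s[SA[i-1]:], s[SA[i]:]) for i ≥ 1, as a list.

[0, 1, 0, 1, 1, 1, 2, 0, 1, 2, 0, 1, 2, 1, 2, 1, 2]

sorted suffixes:
  #0 SA[0]=15  'ab'
  #1 SA[1]=7  'addcdbdcab'
  #2 SA[2]=16  'b'
  #3 SA[3]=3  'bbcdaddcdbdcab'
  #4 SA[4]=4  'bcdaddcdbdcab'
  #5 SA[5]=12  'bdcab'
  #6 SA[6]=0  'bddbbcdaddcdbdcab'
  #7 SA[7]=14  'cab'
  #8 SA[8]=5  'cdaddcdbdcab'
  #9 SA[9]=10  'cdbdcab'
  #10 SA[10]=6  'daddcdbdcab'
  #11 SA[11]=2  'dbbcdaddcdbdcab'
  #12 SA[12]=11  'dbdcab'
  #13 SA[13]=13  'dcab'
  #14 SA[14]=9  'dcdbdcab'
  #15 SA[15]=1  'ddbbcdaddcdbdcab'
  #16 SA[16]=8  'ddcdbdcab'

SA = [15, 7, 16, 3, 4, 12, 0, 14, 5, 10, 6, 2, 11, 13, 9, 1, 8]
i: (SA[i-1],SA[i]) lcp shared
  1: (15,7) 1 'a'
  2: (7,16) 0 ''
  3: (16,3) 1 'b'
  4: (3,4) 1 'b'
  5: (4,12) 1 'b'
  6: (12,0) 2 'bd'
  7: (0,14) 0 ''
  8: (14,5) 1 'c'
  9: (5,10) 2 'cd'
  10: (10,6) 0 ''
  11: (6,2) 1 'd'
  12: (2,11) 2 'db'
  13: (11,13) 1 'd'
  14: (13,9) 2 'dc'
  15: (9,1) 1 'd'
  16: (1,8) 2 'dd'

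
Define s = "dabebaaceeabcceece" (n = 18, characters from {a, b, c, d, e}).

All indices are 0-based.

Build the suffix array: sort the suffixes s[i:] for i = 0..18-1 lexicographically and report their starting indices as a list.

[5, 10, 1, 6, 4, 11, 2, 12, 16, 7, 13, 0, 17, 9, 3, 15, 8, 14]

sorted suffixes:
  #0 SA[0]=5  'aaceeabcceece'
  #1 SA[1]=10  'abcceece'
  #2 SA[2]=1  'abebaaceeabcceece'
  #3 SA[3]=6  'aceeabcceece'
  #4 SA[4]=4  'baaceeabcceece'
  #5 SA[5]=11  'bcceece'
  #6 SA[6]=2  'bebaaceeabcceece'
  #7 SA[7]=12  'cceece'
  #8 SA[8]=16  'ce'
  #9 SA[9]=7  'ceeabcceece'
  #10 SA[10]=13  'ceece'
  #11 SA[11]=0  'dabebaaceeabcceece'
  #12 SA[12]=17  'e'
  #13 SA[13]=9  'eabcceece'
  #14 SA[14]=3  'ebaaceeabcceece'
  #15 SA[15]=15  'ece'
  #16 SA[16]=8  'eeabcceece'
  #17 SA[17]=14  'eece'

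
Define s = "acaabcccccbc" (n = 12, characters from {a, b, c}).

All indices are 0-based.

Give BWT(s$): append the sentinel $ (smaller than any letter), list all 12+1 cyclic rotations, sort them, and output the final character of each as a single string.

rank  rotation       last
    0  $acaabcccccbc  c
    1  aabcccccbc$ac  c
    2  abcccccbc$aca  a
    3  acaabcccccbc$  $
    4  bc$acaabccccc  c
    5  bcccccbc$acaa  a
    6  c$acaabcccccb  b
    7  caabcccccbc$a  a
    8  cbc$acaabcccc  c
    9  ccbc$acaabccc  c
   10  cccbc$acaabcc  c
   11  ccccbc$acaabc  c
   12  cccccbc$acaab  b

cca$cabaccccb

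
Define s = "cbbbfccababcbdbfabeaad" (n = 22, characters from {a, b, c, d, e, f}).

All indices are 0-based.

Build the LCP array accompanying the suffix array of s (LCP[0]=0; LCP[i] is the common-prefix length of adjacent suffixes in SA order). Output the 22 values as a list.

rank→(start, suffix):
  0 → (19, 'aad')
  1 → (7, 'ababcbdbfabeaad')
  2 → (9, 'abcbdbfabeaad')
  3 → (16, 'abeaad')
  4 → (20, 'ad')
  5 → (8, 'babcbdbfabeaad')
  6 → (1, 'bbbfccababcbdbfabeaad')
  7 → (2, 'bbfccababcbdbfabeaad')
  8 → (10, 'bcbdbfabeaad')
  9 → (12, 'bdbfabeaad')
  10 → (17, 'beaad')
  11 → (14, 'bfabeaad')
  12 → (3, 'bfccababcbdbfabeaad')
  13 → (6, 'cababcbdbfabeaad')
  14 → (0, 'cbbbfccababcbdbfabeaad')
  15 → (11, 'cbdbfabeaad')
  16 → (5, 'ccababcbdbfabeaad')
  17 → (21, 'd')
  18 → (13, 'dbfabeaad')
  19 → (18, 'eaad')
  20 → (15, 'fabeaad')
  21 → (4, 'fccababcbdbfabeaad')

SA = [19, 7, 9, 16, 20, 8, 1, 2, 10, 12, 17, 14, 3, 6, 0, 11, 5, 21, 13, 18, 15, 4]
rank  pair      lcp
   1  s[19:],s[7:]  1  'a'
   2  s[7:],s[9:]  2  'ab'
   3  s[9:],s[16:]  2  'ab'
   4  s[16:],s[20:]  1  'a'
   5  s[20:],s[8:]  0  ''
   6  s[8:],s[1:]  1  'b'
   7  s[1:],s[2:]  2  'bb'
   8  s[2:],s[10:]  1  'b'
   9  s[10:],s[12:]  1  'b'
  10  s[12:],s[17:]  1  'b'
  11  s[17:],s[14:]  1  'b'
  12  s[14:],s[3:]  2  'bf'
  13  s[3:],s[6:]  0  ''
  14  s[6:],s[0:]  1  'c'
  15  s[0:],s[11:]  2  'cb'
  16  s[11:],s[5:]  1  'c'
  17  s[5:],s[21:]  0  ''
  18  s[21:],s[13:]  1  'd'
  19  s[13:],s[18:]  0  ''
  20  s[18:],s[15:]  0  ''
  21  s[15:],s[4:]  1  'f'

[0, 1, 2, 2, 1, 0, 1, 2, 1, 1, 1, 1, 2, 0, 1, 2, 1, 0, 1, 0, 0, 1]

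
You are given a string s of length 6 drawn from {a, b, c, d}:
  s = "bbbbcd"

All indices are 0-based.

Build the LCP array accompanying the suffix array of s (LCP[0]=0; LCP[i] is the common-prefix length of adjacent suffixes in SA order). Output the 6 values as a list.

rank→(start, suffix):
  0 → (0, 'bbbbcd')
  1 → (1, 'bbbcd')
  2 → (2, 'bbcd')
  3 → (3, 'bcd')
  4 → (4, 'cd')
  5 → (5, 'd')

SA = [0, 1, 2, 3, 4, 5]
rank  pair      lcp
   1  s[0:],s[1:]  3  'bbb'
   2  s[1:],s[2:]  2  'bb'
   3  s[2:],s[3:]  1  'b'
   4  s[3:],s[4:]  0  ''
   5  s[4:],s[5:]  0  ''

[0, 3, 2, 1, 0, 0]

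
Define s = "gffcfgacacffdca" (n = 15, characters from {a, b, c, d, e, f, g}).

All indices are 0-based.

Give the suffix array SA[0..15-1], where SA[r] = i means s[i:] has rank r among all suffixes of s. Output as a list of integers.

rank→(start, suffix):
  0 → (14, 'a')
  1 → (6, 'acacffdca')
  2 → (8, 'acffdca')
  3 → (13, 'ca')
  4 → (7, 'cacffdca')
  5 → (9, 'cffdca')
  6 → (3, 'cfgacacffdca')
  7 → (12, 'dca')
  8 → (2, 'fcfgacacffdca')
  9 → (11, 'fdca')
  10 → (1, 'ffcfgacacffdca')
  11 → (10, 'ffdca')
  12 → (4, 'fgacacffdca')
  13 → (5, 'gacacffdca')
  14 → (0, 'gffcfgacacffdca')

[14, 6, 8, 13, 7, 9, 3, 12, 2, 11, 1, 10, 4, 5, 0]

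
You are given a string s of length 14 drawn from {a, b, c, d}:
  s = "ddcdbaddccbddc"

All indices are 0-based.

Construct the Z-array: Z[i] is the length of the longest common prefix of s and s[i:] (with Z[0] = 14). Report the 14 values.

[14, 1, 0, 1, 0, 0, 3, 1, 0, 0, 0, 3, 1, 0]

Z[0]=14
i=1: outside box; Z[1]=1 grow→box=[1,2)
i=2: outside box; Z[2]=0
i=3: outside box; Z[3]=1 grow→box=[3,4)
i=4: outside box; Z[4]=0
i=5: outside box; Z[5]=0
i=6: outside box; Z[6]=3 grow→box=[6,9)
i=7: min(r-i=2, Z[1]=1)=1; Z[7]=1
i=8: min(r-i=1, Z[2]=0)=0; Z[8]=0
i=9: outside box; Z[9]=0
i=10: outside box; Z[10]=0
i=11: outside box; Z[11]=3 grow→box=[11,14)
i=12: min(r-i=2, Z[1]=1)=1; Z[12]=1
i=13: min(r-i=1, Z[2]=0)=0; Z[13]=0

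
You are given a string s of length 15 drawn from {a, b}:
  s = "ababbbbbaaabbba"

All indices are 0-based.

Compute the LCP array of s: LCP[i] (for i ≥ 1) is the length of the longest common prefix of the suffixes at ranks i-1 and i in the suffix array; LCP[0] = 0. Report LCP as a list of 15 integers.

rank | idx | suffix
   0 |  14 | a
   1 |   8 | aaabbba
   2 |   9 | aabbba
   3 |   0 | ababbbbbaaabbba
   4 |  10 | abbba
   5 |   2 | abbbbbaaabbba
   6 |  13 | ba
   7 |   7 | baaabbba
   8 |   1 | babbbbbaaabbba
   9 |  12 | bba
  10 |   6 | bbaaabbba
  11 |  11 | bbba
  12 |   5 | bbbaaabbba
  13 |   4 | bbbbaaabbba
  14 |   3 | bbbbbaaabbba

SA = [14, 8, 9, 0, 10, 2, 13, 7, 1, 12, 6, 11, 5, 4, 3]
[i] adj suffixes → lcp
  [1] 14/8 → 1 ('a')
  [2] 8/9 → 2 ('aa')
  [3] 9/0 → 1 ('a')
  [4] 0/10 → 2 ('ab')
  [5] 10/2 → 4 ('abbb')
  [6] 2/13 → 0 ('')
  [7] 13/7 → 2 ('ba')
  [8] 7/1 → 2 ('ba')
  [9] 1/12 → 1 ('b')
  [10] 12/6 → 3 ('bba')
  [11] 6/11 → 2 ('bb')
  [12] 11/5 → 4 ('bbba')
  [13] 5/4 → 3 ('bbb')
  [14] 4/3 → 4 ('bbbb')

[0, 1, 2, 1, 2, 4, 0, 2, 2, 1, 3, 2, 4, 3, 4]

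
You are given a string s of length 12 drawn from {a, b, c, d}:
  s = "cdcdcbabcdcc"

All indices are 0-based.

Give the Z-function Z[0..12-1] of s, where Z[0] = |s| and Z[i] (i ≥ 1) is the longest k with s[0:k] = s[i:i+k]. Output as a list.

Z[0]=12
i=1: i≥r, start 0; Z[1]=0
i=2: i≥r, start 0; Z[2]=3 extend→box=[2,5)
i=3: min(r-i=2, Z[1]=0)=0; Z[3]=0
i=4: min(r-i=1, Z[2]=3)=1; Z[4]=1
i=5: i≥r, start 0; Z[5]=0
i=6: i≥r, start 0; Z[6]=0
i=7: i≥r, start 0; Z[7]=0
i=8: i≥r, start 0; Z[8]=3 extend→box=[8,11)
i=9: min(r-i=2, Z[1]=0)=0; Z[9]=0
i=10: min(r-i=1, Z[2]=3)=1; Z[10]=1
i=11: i≥r, start 0; Z[11]=1 extend→box=[11,12)

[12, 0, 3, 0, 1, 0, 0, 0, 3, 0, 1, 1]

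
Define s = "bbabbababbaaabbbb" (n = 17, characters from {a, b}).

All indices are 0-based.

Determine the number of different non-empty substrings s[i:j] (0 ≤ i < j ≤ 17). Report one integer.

sorted suffixes:
  #0 SA[0]=10  'aaabbbb'
  #1 SA[1]=11  'aabbbb'
  #2 SA[2]=5  'ababbaaabbbb'
  #3 SA[3]=7  'abbaaabbbb'
  #4 SA[4]=2  'abbababbaaabbbb'
  #5 SA[5]=12  'abbbb'
  #6 SA[6]=16  'b'
  #7 SA[7]=9  'baaabbbb'
  #8 SA[8]=4  'bababbaaabbbb'
  #9 SA[9]=6  'babbaaabbbb'
  #10 SA[10]=1  'babbababbaaabbbb'
  #11 SA[11]=15  'bb'
  #12 SA[12]=8  'bbaaabbbb'
  #13 SA[13]=3  'bbababbaaabbbb'
  #14 SA[14]=0  'bbabbababbaaabbbb'
  #15 SA[15]=14  'bbb'
  #16 SA[16]=13  'bbbb'

SA = [10, 11, 5, 7, 2, 12, 16, 9, 4, 6, 1, 15, 8, 3, 0, 14, 13]
rank  pair      lcp
   1  s[10:],s[11:]  2  'aa'
   2  s[11:],s[5:]  1  'a'
   3  s[5:],s[7:]  2  'ab'
   4  s[7:],s[2:]  4  'abba'
   5  s[2:],s[12:]  3  'abb'
   6  s[12:],s[16:]  0  ''
   7  s[16:],s[9:]  1  'b'
   8  s[9:],s[4:]  2  'ba'
   9  s[4:],s[6:]  3  'bab'
  10  s[6:],s[1:]  5  'babba'
  11  s[1:],s[15:]  1  'b'
  12  s[15:],s[8:]  2  'bb'
  13  s[8:],s[3:]  3  'bba'
  14  s[3:],s[0:]  4  'bbab'
  15  s[0:],s[14:]  2  'bb'
  16  s[14:],s[13:]  3  'bbb'

n(n+1)/2 = 17·18/2 = 153
Σ LCP = 0 + 2 + 1 + 2 + 4 + 3 + 0 + 1 + 2 + 3 + 5 + 1 + 2 + 3 + 4 + 2 + 3 = 38
distinct = 153 − 38 = 115

115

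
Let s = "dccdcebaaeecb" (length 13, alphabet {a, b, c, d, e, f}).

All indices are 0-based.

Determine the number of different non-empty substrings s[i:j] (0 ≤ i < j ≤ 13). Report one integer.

82

rank→(start, suffix):
  0 → (7, 'aaeecb')
  1 → (8, 'aeecb')
  2 → (12, 'b')
  3 → (6, 'baaeecb')
  4 → (11, 'cb')
  5 → (1, 'ccdcebaaeecb')
  6 → (2, 'cdcebaaeecb')
  7 → (4, 'cebaaeecb')
  8 → (0, 'dccdcebaaeecb')
  9 → (3, 'dcebaaeecb')
  10 → (5, 'ebaaeecb')
  11 → (10, 'ecb')
  12 → (9, 'eecb')

SA = [7, 8, 12, 6, 11, 1, 2, 4, 0, 3, 5, 10, 9]
[i] adj suffixes → lcp
  [1] 7/8 → 1 ('a')
  [2] 8/12 → 0 ('')
  [3] 12/6 → 1 ('b')
  [4] 6/11 → 0 ('')
  [5] 11/1 → 1 ('c')
  [6] 1/2 → 1 ('c')
  [7] 2/4 → 1 ('c')
  [8] 4/0 → 0 ('')
  [9] 0/3 → 2 ('dc')
  [10] 3/5 → 0 ('')
  [11] 5/10 → 1 ('e')
  [12] 10/9 → 1 ('e')

n(n+1)/2 = 13·14/2 = 91
Σ LCP = 0 + 1 + 0 + 1 + 0 + 1 + 1 + 1 + 0 + 2 + 0 + 1 + 1 = 9
distinct = 91 − 9 = 82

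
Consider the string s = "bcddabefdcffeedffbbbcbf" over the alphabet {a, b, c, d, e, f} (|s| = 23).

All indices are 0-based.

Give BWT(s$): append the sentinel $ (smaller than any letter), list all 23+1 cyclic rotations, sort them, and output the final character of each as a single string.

rank  rotation                  last
    0  $bcddabefdcffeedffbbbcbf  f
    1  abefdcffeedffbbbcbf$bcdd  d
    2  bbbcbf$bcddabefdcffeedff  f
    3  bbcbf$bcddabefdcffeedffb  b
    4  bcbf$bcddabefdcffeedffbb  b
    5  bcddabefdcffeedffbbbcbf$  $
    6  befdcffeedffbbbcbf$bcdda  a
    7  bf$bcddabefdcffeedffbbbc  c
    8  cbf$bcddabefdcffeedffbbb  b
    9  cddabefdcffeedffbbbcbf$b  b
   10  cffeedffbbbcbf$bcddabefd  d
   11  dabefdcffeedffbbbcbf$bcd  d
   12  dcffeedffbbbcbf$bcddabef  f
   13  ddabefdcffeedffbbbcbf$bc  c
   14  dffbbbcbf$bcddabefdcffee  e
   15  edffbbbcbf$bcddabefdcffe  e
   16  eedffbbbcbf$bcddabefdcff  f
   17  efdcffeedffbbbcbf$bcddab  b
   18  f$bcddabefdcffeedffbbbcb  b
   19  fbbbcbf$bcddabefdcffeedf  f
   20  fdcffeedffbbbcbf$bcddabe  e
   21  feedffbbbcbf$bcddabefdcf  f
   22  ffbbbcbf$bcddabefdcffeed  d
   23  ffeedffbbbcbf$bcddabefdc  c

fdfbb$acbbddfceefbbfefdc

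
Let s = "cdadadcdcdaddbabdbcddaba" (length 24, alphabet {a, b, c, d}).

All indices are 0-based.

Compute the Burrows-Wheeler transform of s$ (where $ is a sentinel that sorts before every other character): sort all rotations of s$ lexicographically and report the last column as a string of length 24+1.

rank  rotation                   last
    0  $cdadadcdcdaddbabdbcddaba  a
    1  a$cdadadcdcdaddbabdbcddab  b
    2  aba$cdadadcdcdaddbabdbcdd  d
    3  abdbcddaba$cdadadcdcdaddb  b
    4  adadcdcdaddbabdbcddaba$cd  d
    5  adcdcdaddbabdbcddaba$cdad  d
    6  addbabdbcddaba$cdadadcdcd  d
    7  ba$cdadadcdcdaddbabdbcdda  a
    8  babdbcddaba$cdadadcdcdadd  d
    9  bcddaba$cdadadcdcdaddbabd  d
   10  bdbcddaba$cdadadcdcdaddba  a
   11  cdadadcdcdaddbabdbcddaba$  $
   12  cdaddbabdbcddaba$cdadadcd  d
   13  cdcdaddbabdbcddaba$cdadad  d
   14  cddaba$cdadadcdcdaddbabdb  b
   15  daba$cdadadcdcdaddbabdbcd  d
   16  dadadcdcdaddbabdbcddaba$c  c
   17  dadcdcdaddbabdbcddaba$cda  a
   18  daddbabdbcddaba$cdadadcdc  c
   19  dbabdbcddaba$cdadadcdcdad  d
   20  dbcddaba$cdadadcdcdaddbab  b
   21  dcdaddbabdbcddaba$cdadadc  c
   22  dcdcdaddbabdbcddaba$cdada  a
   23  ddaba$cdadadcdcdaddbabdbc  c
   24  ddbabdbcddaba$cdadadcdcda  a

abdbdddadda$ddbdcacdbcaca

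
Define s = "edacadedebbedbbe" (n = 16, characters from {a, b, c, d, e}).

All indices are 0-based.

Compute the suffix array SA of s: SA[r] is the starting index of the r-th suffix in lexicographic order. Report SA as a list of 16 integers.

[2, 4, 13, 9, 14, 10, 3, 1, 12, 7, 5, 15, 8, 0, 11, 6]

sorted suffixes:
  #0 SA[0]=2  'acadedebbedbbe'
  #1 SA[1]=4  'adedebbedbbe'
  #2 SA[2]=13  'bbe'
  #3 SA[3]=9  'bbedbbe'
  #4 SA[4]=14  'be'
  #5 SA[5]=10  'bedbbe'
  #6 SA[6]=3  'cadedebbedbbe'
  #7 SA[7]=1  'dacadedebbedbbe'
  #8 SA[8]=12  'dbbe'
  #9 SA[9]=7  'debbedbbe'
  #10 SA[10]=5  'dedebbedbbe'
  #11 SA[11]=15  'e'
  #12 SA[12]=8  'ebbedbbe'
  #13 SA[13]=0  'edacadedebbedbbe'
  #14 SA[14]=11  'edbbe'
  #15 SA[15]=6  'edebbedbbe'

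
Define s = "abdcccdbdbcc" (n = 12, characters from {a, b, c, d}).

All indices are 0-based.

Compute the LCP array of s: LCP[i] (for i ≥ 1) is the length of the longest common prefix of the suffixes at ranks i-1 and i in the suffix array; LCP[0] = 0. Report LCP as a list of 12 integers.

[0, 0, 1, 2, 0, 1, 2, 2, 1, 0, 2, 1]

rank→(start, suffix):
  0 → (0, 'abdcccdbdbcc')
  1 → (9, 'bcc')
  2 → (7, 'bdbcc')
  3 → (1, 'bdcccdbdbcc')
  4 → (11, 'c')
  5 → (10, 'cc')
  6 → (3, 'cccdbdbcc')
  7 → (4, 'ccdbdbcc')
  8 → (5, 'cdbdbcc')
  9 → (8, 'dbcc')
  10 → (6, 'dbdbcc')
  11 → (2, 'dcccdbdbcc')

SA = [0, 9, 7, 1, 11, 10, 3, 4, 5, 8, 6, 2]
[i] adj suffixes → lcp
  [1] 0/9 → 0 ('')
  [2] 9/7 → 1 ('b')
  [3] 7/1 → 2 ('bd')
  [4] 1/11 → 0 ('')
  [5] 11/10 → 1 ('c')
  [6] 10/3 → 2 ('cc')
  [7] 3/4 → 2 ('cc')
  [8] 4/5 → 1 ('c')
  [9] 5/8 → 0 ('')
  [10] 8/6 → 2 ('db')
  [11] 6/2 → 1 ('d')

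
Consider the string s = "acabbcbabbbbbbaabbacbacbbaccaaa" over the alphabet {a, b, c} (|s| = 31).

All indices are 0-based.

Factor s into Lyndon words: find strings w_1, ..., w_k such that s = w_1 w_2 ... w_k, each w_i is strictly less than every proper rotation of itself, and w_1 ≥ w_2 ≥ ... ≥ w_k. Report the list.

emit factor 1: 'ac' (i=0, period=2)
emit factor 2: 'abbcb' (i=2, period=5)
emit factor 3: 'abbbbbb' (i=7, period=7)
emit factor 4: 'aabbacbacbbacc' (i=14, period=14)
emit factor 5: 'a' (i=28, period=1)
emit factor 6: 'a' (i=29, period=1)
emit factor 7: 'a' (i=30, period=1)

["ac", "abbcb", "abbbbbb", "aabbacbacbbacc", "a", "a", "a"]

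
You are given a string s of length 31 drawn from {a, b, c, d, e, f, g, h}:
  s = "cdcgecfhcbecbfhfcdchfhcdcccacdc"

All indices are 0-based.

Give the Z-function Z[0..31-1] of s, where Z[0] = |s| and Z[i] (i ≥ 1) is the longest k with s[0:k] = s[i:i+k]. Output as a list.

[31, 0, 1, 0, 0, 1, 0, 0, 1, 0, 0, 1, 0, 0, 0, 0, 3, 0, 1, 0, 0, 0, 3, 0, 1, 1, 1, 0, 3, 0, 1]

Z[0]=31
i=1: outside box; Z[1]=0
i=2: outside box; Z[2]=1 scan→box=[2,3)
i=3: outside box; Z[3]=0
i=4: outside box; Z[4]=0
i=5: outside box; Z[5]=1 scan→box=[5,6)
i=6: outside box; Z[6]=0
i=7: outside box; Z[7]=0
i=8: outside box; Z[8]=1 scan→box=[8,9)
i=9: outside box; Z[9]=0
i=10: outside box; Z[10]=0
i=11: outside box; Z[11]=1 scan→box=[11,12)
i=12: outside box; Z[12]=0
i=13: outside box; Z[13]=0
i=14: outside box; Z[14]=0
i=15: outside box; Z[15]=0
i=16: outside box; Z[16]=3 scan→box=[16,19)
i=17: min(r-i=2, Z[1]=0)=0; Z[17]=0
i=18: min(r-i=1, Z[2]=1)=1; Z[18]=1
i=19: outside box; Z[19]=0
i=20: outside box; Z[20]=0
i=21: outside box; Z[21]=0
i=22: outside box; Z[22]=3 scan→box=[22,25)
i=23: min(r-i=2, Z[1]=0)=0; Z[23]=0
i=24: min(r-i=1, Z[2]=1)=1; Z[24]=1
i=25: outside box; Z[25]=1 scan→box=[25,26)
i=26: outside box; Z[26]=1 scan→box=[26,27)
i=27: outside box; Z[27]=0
i=28: outside box; Z[28]=3 scan→box=[28,31)
i=29: min(r-i=2, Z[1]=0)=0; Z[29]=0
i=30: min(r-i=1, Z[2]=1)=1; Z[30]=1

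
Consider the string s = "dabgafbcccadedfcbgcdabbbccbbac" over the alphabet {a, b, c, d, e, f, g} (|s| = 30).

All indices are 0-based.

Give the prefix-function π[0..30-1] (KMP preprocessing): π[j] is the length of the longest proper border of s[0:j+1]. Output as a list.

π[0] = 0
j=1 s[j]='a': π[1]=0 (border '')
j=2 s[j]='b': π[2]=0 (border '')
j=3 s[j]='g': π[3]=0 (border '')
j=4 s[j]='a': π[4]=0 (border '')
j=5 s[j]='f': π[5]=0 (border '')
j=6 s[j]='b': π[6]=0 (border '')
j=7 s[j]='c': π[7]=0 (border '')
j=8 s[j]='c': π[8]=0 (border '')
j=9 s[j]='c': π[9]=0 (border '')
j=10 s[j]='a': π[10]=0 (border '')
j=11 s[j]='d': π[11]=1 (border 'd')
j=12 s[j]='e': k: 1→0; π[12]=0 (border '')
j=13 s[j]='d': π[13]=1 (border 'd')
j=14 s[j]='f': k: 1→0; π[14]=0 (border '')
j=15 s[j]='c': π[15]=0 (border '')
j=16 s[j]='b': π[16]=0 (border '')
j=17 s[j]='g': π[17]=0 (border '')
j=18 s[j]='c': π[18]=0 (border '')
j=19 s[j]='d': π[19]=1 (border 'd')
j=20 s[j]='a': π[20]=2 (border 'da')
j=21 s[j]='b': π[21]=3 (border 'dab')
j=22 s[j]='b': k: 3→0; π[22]=0 (border '')
j=23 s[j]='b': π[23]=0 (border '')
j=24 s[j]='c': π[24]=0 (border '')
j=25 s[j]='c': π[25]=0 (border '')
j=26 s[j]='b': π[26]=0 (border '')
j=27 s[j]='b': π[27]=0 (border '')
j=28 s[j]='a': π[28]=0 (border '')
j=29 s[j]='c': π[29]=0 (border '')

[0, 0, 0, 0, 0, 0, 0, 0, 0, 0, 0, 1, 0, 1, 0, 0, 0, 0, 0, 1, 2, 3, 0, 0, 0, 0, 0, 0, 0, 0]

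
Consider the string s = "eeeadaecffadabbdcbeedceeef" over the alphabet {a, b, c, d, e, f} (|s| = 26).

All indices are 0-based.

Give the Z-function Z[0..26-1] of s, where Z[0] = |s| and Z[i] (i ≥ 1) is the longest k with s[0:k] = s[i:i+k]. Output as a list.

[26, 2, 1, 0, 0, 0, 1, 0, 0, 0, 0, 0, 0, 0, 0, 0, 0, 0, 2, 1, 0, 0, 3, 2, 1, 0]

Z[0]=26
i=1: outside box; Z[1]=2 grow→box=[1,3)
i=2: min(r-i=1, Z[1]=2)=1; Z[2]=1
i=3: outside box; Z[3]=0
i=4: outside box; Z[4]=0
i=5: outside box; Z[5]=0
i=6: outside box; Z[6]=1 grow→box=[6,7)
i=7: outside box; Z[7]=0
i=8: outside box; Z[8]=0
i=9: outside box; Z[9]=0
i=10: outside box; Z[10]=0
i=11: outside box; Z[11]=0
i=12: outside box; Z[12]=0
i=13: outside box; Z[13]=0
i=14: outside box; Z[14]=0
i=15: outside box; Z[15]=0
i=16: outside box; Z[16]=0
i=17: outside box; Z[17]=0
i=18: outside box; Z[18]=2 grow→box=[18,20)
i=19: min(r-i=1, Z[1]=2)=1; Z[19]=1
i=20: outside box; Z[20]=0
i=21: outside box; Z[21]=0
i=22: outside box; Z[22]=3 grow→box=[22,25)
i=23: min(r-i=2, Z[1]=2)=2; Z[23]=2
i=24: min(r-i=1, Z[2]=1)=1; Z[24]=1
i=25: outside box; Z[25]=0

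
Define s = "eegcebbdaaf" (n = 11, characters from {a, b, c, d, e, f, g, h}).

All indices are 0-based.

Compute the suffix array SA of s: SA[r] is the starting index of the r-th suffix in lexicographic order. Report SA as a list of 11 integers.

[8, 9, 5, 6, 3, 7, 4, 0, 1, 10, 2]

sorted suffixes:
  #0 SA[0]=8  'aaf'
  #1 SA[1]=9  'af'
  #2 SA[2]=5  'bbdaaf'
  #3 SA[3]=6  'bdaaf'
  #4 SA[4]=3  'cebbdaaf'
  #5 SA[5]=7  'daaf'
  #6 SA[6]=4  'ebbdaaf'
  #7 SA[7]=0  'eegcebbdaaf'
  #8 SA[8]=1  'egcebbdaaf'
  #9 SA[9]=10  'f'
  #10 SA[10]=2  'gcebbdaaf'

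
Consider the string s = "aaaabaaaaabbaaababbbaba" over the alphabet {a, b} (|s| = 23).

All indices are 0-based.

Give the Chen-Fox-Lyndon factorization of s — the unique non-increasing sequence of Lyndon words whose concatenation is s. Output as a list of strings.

["aaaab", "aaaaabbaaababbbab", "a"]

emit factor 1: 'aaaab' (i=0, period=5)
emit factor 2: 'aaaaabbaaababbbab' (i=5, period=17)
emit factor 3: 'a' (i=22, period=1)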